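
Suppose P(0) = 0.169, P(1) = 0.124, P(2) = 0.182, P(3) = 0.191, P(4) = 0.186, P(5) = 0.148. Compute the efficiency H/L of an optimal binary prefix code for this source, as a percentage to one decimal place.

Entropy H = −Σ p log₂ p ≈ 2.5697 bits.
Huffman merges: 31/250+37/250→34/125; 169/1000+91/500→351/1000; 93/500+191/1000→377/1000; 34/125+351/1000→623/1000; 377/1000+623/1000→1. L = 2623/1000 ≈ 2.6230.
Efficiency = H/L = 2.5697/2.6230 = 98.0%.

98.0%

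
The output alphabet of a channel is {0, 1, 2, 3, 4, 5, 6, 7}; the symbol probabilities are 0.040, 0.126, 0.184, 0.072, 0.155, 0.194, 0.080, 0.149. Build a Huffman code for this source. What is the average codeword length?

Repeatedly combine the two least-probable nodes; the expected code length is the sum of the merged weights.
merge 1/25 + 9/125 → 14/125
merge 2/25 + 14/125 → 24/125
merge 63/500 + 149/1000 → 11/40
merge 31/200 + 23/125 → 339/1000
merge 24/125 + 97/500 → 193/500
merge 11/40 + 339/1000 → 307/500
merge 193/500 + 307/500 → 1
L = 14/125 + 24/125 + 11/40 + 339/1000 + 193/500 + 307/500 + 1 = 1459/500 = 2.918 bits/symbol.

2.918 bits/symbol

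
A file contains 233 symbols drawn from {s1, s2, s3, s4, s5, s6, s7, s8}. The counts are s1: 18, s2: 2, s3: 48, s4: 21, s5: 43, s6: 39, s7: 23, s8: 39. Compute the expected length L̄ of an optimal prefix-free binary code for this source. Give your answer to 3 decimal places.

2.871 bits/symbol

Probabilities are the counts divided by 233.
Repeatedly combine the two least-probable nodes; the expected code length is the sum of the merged weights.
merge 2/233 + 18/233 → 20/233
merge 20/233 + 21/233 → 41/233
merge 23/233 + 39/233 → 62/233
merge 39/233 + 41/233 → 80/233
merge 43/233 + 48/233 → 91/233
merge 62/233 + 80/233 → 142/233
merge 91/233 + 142/233 → 1
L = 20/233 + 41/233 + 62/233 + 80/233 + 91/233 + 142/233 + 1 = 669/233 ≈ 2.871 bits/symbol.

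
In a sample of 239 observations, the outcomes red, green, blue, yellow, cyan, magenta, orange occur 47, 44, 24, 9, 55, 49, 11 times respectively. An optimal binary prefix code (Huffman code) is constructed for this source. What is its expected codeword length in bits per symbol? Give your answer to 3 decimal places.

2.636 bits/symbol

Probabilities are the counts divided by 239.
Repeatedly combine the two least-probable nodes; the expected code length is the sum of the merged weights.
merge 9/239 + 11/239 → 20/239
merge 20/239 + 24/239 → 44/239
merge 44/239 + 44/239 → 88/239
merge 47/239 + 49/239 → 96/239
merge 55/239 + 88/239 → 143/239
merge 96/239 + 143/239 → 1
L = 20/239 + 44/239 + 88/239 + 96/239 + 143/239 + 1 = 630/239 ≈ 2.636 bits/symbol.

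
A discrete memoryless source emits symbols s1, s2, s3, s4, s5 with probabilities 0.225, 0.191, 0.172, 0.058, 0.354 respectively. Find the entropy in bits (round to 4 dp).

2.1458 bits

H = −Σ pᵢ log₂ pᵢ.
−0.225·log₂(0.225) = 0.4842
−0.191·log₂(0.191) = 0.4562
−0.172·log₂(0.172) = 0.4368
−0.058·log₂(0.058) = 0.2383
−0.354·log₂(0.354) = 0.5304
Sum ≈ 2.1458 → 2.1458 bits.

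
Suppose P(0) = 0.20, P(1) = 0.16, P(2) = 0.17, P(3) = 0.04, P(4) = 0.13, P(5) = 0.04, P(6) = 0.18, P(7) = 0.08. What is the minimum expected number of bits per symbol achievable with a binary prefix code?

2.86 bits/symbol

Repeatedly combine the two least-probable nodes; the expected code length is the sum of the merged weights.
merge 1/25 + 1/25 → 2/25
merge 2/25 + 2/25 → 4/25
merge 13/100 + 4/25 → 29/100
merge 4/25 + 17/100 → 33/100
merge 9/50 + 1/5 → 19/50
merge 29/100 + 33/100 → 31/50
merge 19/50 + 31/50 → 1
L = 2/25 + 4/25 + 29/100 + 33/100 + 19/50 + 31/50 + 1 = 143/50 = 2.86 bits/symbol.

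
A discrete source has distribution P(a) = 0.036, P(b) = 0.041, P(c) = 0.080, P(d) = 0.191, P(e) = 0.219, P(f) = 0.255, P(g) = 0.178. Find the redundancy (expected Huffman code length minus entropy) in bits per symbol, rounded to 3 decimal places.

0.034 bits

Entropy H = −Σ p log₂ p ≈ 2.5350 bits.
Huffman merges: 9/250+41/1000→77/1000; 77/1000+2/25→157/1000; 157/1000+89/500→67/200; 191/1000+219/1000→41/100; 51/200+67/200→59/100; 41/100+59/100→1. L = 2569/1000 ≈ 2.5690.
L − H = 2.5690 − 2.5350 = 0.034 bits.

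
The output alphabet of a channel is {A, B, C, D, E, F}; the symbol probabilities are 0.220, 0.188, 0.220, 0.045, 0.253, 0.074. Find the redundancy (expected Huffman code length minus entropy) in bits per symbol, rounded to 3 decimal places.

Entropy H = −Σ p log₂ p ≈ 2.3954 bits.
Huffman merges: 9/200+37/500→119/1000; 119/1000+47/250→307/1000; 11/50+11/50→11/25; 253/1000+307/1000→14/25; 11/25+14/25→1. L = 1213/500 ≈ 2.4260.
L − H = 2.4260 − 2.3954 = 0.031 bits.

0.031 bits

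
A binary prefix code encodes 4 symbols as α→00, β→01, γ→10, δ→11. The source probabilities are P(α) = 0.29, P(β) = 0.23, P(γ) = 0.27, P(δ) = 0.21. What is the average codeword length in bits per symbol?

2 bits/symbol

L̄ = Σ pᵢ·ℓᵢ = 0.29·2 + 0.23·2 + 0.27·2 + 0.21·2 = 2 bits/symbol.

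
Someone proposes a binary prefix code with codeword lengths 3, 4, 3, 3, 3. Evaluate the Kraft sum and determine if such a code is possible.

With common denominator 2^4 = 16: Σ 2^(−ℓᵢ) = 2/16 + 1/16 + 2/16 + 2/16 + 2/16 = 9/16 = 0.5625.
Kraft's inequality requires Σ ≤ 1; here Σ = 0.5625 ≤ 1, so such a prefix code exists.

0.5625; yes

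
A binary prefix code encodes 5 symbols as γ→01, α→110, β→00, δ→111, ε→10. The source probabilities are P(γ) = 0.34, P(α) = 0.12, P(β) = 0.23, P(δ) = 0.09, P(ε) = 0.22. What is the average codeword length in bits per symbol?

2.21 bits/symbol

L̄ = Σ pᵢ·ℓᵢ = 0.34·2 + 0.12·3 + 0.23·2 + 0.09·3 + 0.22·2 = 2.21 bits/symbol.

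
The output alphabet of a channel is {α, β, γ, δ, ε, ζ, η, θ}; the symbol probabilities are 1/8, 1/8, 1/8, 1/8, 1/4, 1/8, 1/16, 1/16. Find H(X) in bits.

2.875 bits

Each probability is a power of 1/2, so log₂(1/p) is an integer.
H = Σ p·log₂(1/p) = 1/8·3 + 1/8·3 + 1/8·3 + 1/8·3 + 1/4·2 + 1/8·3 + 1/16·4 + 1/16·4 = 2.875 bits.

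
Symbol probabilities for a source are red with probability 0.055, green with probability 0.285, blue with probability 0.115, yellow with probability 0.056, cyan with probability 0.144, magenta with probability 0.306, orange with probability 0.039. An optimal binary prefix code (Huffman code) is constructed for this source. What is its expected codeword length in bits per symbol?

Repeatedly combine the two least-probable nodes; the expected code length is the sum of the merged weights.
merge 39/1000 + 11/200 → 47/500
merge 7/125 + 47/500 → 3/20
merge 23/200 + 18/125 → 259/1000
merge 3/20 + 259/1000 → 409/1000
merge 57/200 + 153/500 → 591/1000
merge 409/1000 + 591/1000 → 1
L = 47/500 + 3/20 + 259/1000 + 409/1000 + 591/1000 + 1 = 2503/1000 = 2.503 bits/symbol.

2.503 bits/symbol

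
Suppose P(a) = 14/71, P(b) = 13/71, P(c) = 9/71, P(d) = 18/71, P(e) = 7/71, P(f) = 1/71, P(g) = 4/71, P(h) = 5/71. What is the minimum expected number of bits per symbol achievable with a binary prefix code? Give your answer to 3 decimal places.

2.761 bits/symbol

Repeatedly combine the two least-probable nodes; the expected code length is the sum of the merged weights.
merge 1/71 + 4/71 → 5/71
merge 5/71 + 5/71 → 10/71
merge 7/71 + 9/71 → 16/71
merge 10/71 + 13/71 → 23/71
merge 14/71 + 16/71 → 30/71
merge 18/71 + 23/71 → 41/71
merge 30/71 + 41/71 → 1
L = 5/71 + 10/71 + 16/71 + 23/71 + 30/71 + 41/71 + 1 = 196/71 ≈ 2.761 bits/symbol.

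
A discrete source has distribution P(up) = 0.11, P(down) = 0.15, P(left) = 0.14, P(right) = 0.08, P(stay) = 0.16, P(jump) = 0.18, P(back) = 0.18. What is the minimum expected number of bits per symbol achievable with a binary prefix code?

Repeatedly combine the two least-probable nodes; the expected code length is the sum of the merged weights.
merge 2/25 + 11/100 → 19/100
merge 7/50 + 3/20 → 29/100
merge 4/25 + 9/50 → 17/50
merge 9/50 + 19/100 → 37/100
merge 29/100 + 17/50 → 63/100
merge 37/100 + 63/100 → 1
L = 19/100 + 29/100 + 17/50 + 37/100 + 63/100 + 1 = 141/50 = 2.82 bits/symbol.

2.82 bits/symbol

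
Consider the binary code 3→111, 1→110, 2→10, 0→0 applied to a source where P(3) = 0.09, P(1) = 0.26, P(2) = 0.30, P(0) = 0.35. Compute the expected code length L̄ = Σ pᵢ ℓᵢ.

2 bits/symbol

L̄ = Σ pᵢ·ℓᵢ = 0.09·3 + 0.26·3 + 0.30·2 + 0.35·1 = 2 bits/symbol.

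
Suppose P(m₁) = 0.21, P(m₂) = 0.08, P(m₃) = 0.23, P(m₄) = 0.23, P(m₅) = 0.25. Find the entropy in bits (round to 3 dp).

2.240 bits

H = −Σ pᵢ log₂ pᵢ.
−0.21·log₂(0.21) = 0.4728
−0.08·log₂(0.08) = 0.2915
−0.23·log₂(0.23) = 0.4877
−0.23·log₂(0.23) = 0.4877
−0.25·log₂(0.25) = 0.5000
Sum ≈ 2.2397 → 2.240 bits.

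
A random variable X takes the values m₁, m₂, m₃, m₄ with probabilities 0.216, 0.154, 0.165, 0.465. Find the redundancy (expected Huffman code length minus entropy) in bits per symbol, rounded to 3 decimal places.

0.018 bits

Entropy H = −Σ p log₂ p ≈ 1.8358 bits.
Huffman merges: 77/500+33/200→319/1000; 27/125+319/1000→107/200; 93/200+107/200→1. L = 927/500 ≈ 1.8540.
L − H = 1.8540 − 1.8358 = 0.018 bits.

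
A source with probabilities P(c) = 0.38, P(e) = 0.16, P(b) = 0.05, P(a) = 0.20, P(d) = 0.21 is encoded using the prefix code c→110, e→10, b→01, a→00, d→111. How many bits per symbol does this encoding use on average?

L̄ = Σ pᵢ·ℓᵢ = 0.38·3 + 0.16·2 + 0.05·2 + 0.20·2 + 0.21·3 = 2.59 bits/symbol.

2.59 bits/symbol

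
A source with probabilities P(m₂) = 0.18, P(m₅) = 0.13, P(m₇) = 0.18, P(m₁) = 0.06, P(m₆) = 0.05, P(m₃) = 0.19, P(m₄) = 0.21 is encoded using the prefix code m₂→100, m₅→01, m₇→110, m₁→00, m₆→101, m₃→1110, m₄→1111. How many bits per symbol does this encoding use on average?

L̄ = Σ pᵢ·ℓᵢ = 0.18·3 + 0.13·2 + 0.18·3 + 0.06·2 + 0.05·3 + 0.19·4 + 0.21·4 = 3.21 bits/symbol.

3.21 bits/symbol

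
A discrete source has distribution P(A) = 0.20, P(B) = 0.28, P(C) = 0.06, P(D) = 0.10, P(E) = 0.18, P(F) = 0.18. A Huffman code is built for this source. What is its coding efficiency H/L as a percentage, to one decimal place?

97.8%

Entropy H = −Σ p log₂ p ≈ 2.4449 bits.
Huffman merges: 3/50+1/10→4/25; 4/25+9/50→17/50; 9/50+1/5→19/50; 7/25+17/50→31/50; 19/50+31/50→1. L = 5/2 ≈ 2.5000.
Efficiency = H/L = 2.4449/2.5000 = 97.8%.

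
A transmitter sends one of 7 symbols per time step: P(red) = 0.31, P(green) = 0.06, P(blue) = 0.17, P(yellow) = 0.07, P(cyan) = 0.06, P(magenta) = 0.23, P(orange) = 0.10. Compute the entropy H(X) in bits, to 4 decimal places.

2.5339 bits

H = −Σ pᵢ log₂ pᵢ.
−0.31·log₂(0.31) = 0.5238
−0.06·log₂(0.06) = 0.2435
−0.17·log₂(0.17) = 0.4346
−0.07·log₂(0.07) = 0.2686
−0.06·log₂(0.06) = 0.2435
−0.23·log₂(0.23) = 0.4877
−0.10·log₂(0.10) = 0.3322
Sum ≈ 2.5339 → 2.5339 bits.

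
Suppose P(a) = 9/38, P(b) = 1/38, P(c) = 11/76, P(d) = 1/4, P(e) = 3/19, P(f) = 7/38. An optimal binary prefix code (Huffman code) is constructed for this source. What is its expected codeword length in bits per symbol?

Repeatedly combine the two least-probable nodes; the expected code length is the sum of the merged weights.
merge 1/38 + 11/76 → 13/76
merge 3/19 + 13/76 → 25/76
merge 7/38 + 9/38 → 8/19
merge 1/4 + 25/76 → 11/19
merge 8/19 + 11/19 → 1
L = 13/76 + 25/76 + 8/19 + 11/19 + 1 = 5/2 = 2.5 bits/symbol.

2.5 bits/symbol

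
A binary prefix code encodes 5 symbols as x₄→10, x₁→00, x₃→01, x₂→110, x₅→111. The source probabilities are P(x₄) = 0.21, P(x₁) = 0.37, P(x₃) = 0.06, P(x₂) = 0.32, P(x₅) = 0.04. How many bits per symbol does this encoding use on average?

L̄ = Σ pᵢ·ℓᵢ = 0.21·2 + 0.37·2 + 0.06·2 + 0.32·3 + 0.04·3 = 2.36 bits/symbol.

2.36 bits/symbol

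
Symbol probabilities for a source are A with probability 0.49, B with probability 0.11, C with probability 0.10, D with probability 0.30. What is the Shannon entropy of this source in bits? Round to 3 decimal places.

1.708 bits

H = −Σ pᵢ log₂ pᵢ.
−0.49·log₂(0.49) = 0.5043
−0.11·log₂(0.11) = 0.3503
−0.10·log₂(0.10) = 0.3322
−0.30·log₂(0.30) = 0.5211
Sum ≈ 1.7079 → 1.708 bits.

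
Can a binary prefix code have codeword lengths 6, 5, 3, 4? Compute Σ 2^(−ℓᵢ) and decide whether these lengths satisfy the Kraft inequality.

With common denominator 2^6 = 64: Σ 2^(−ℓᵢ) = 1/64 + 2/64 + 8/64 + 4/64 = 15/64 = 0.234375.
Kraft's inequality requires Σ ≤ 1; here Σ = 0.234375 ≤ 1, so such a prefix code exists.

0.234375; yes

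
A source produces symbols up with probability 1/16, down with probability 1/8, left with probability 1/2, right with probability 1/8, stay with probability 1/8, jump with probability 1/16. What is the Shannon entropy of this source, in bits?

2.125 bits

Each probability is a power of 1/2, so log₂(1/p) is an integer.
H = Σ p·log₂(1/p) = 1/16·4 + 1/8·3 + 1/2·1 + 1/8·3 + 1/8·3 + 1/16·4 = 2.125 bits.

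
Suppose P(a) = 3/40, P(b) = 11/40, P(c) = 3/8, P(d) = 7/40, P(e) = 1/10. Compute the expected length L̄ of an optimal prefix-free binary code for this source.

2.15 bits/symbol

Repeatedly combine the two least-probable nodes; the expected code length is the sum of the merged weights.
merge 3/40 + 1/10 → 7/40
merge 7/40 + 7/40 → 7/20
merge 11/40 + 7/20 → 5/8
merge 3/8 + 5/8 → 1
L = 7/40 + 7/20 + 5/8 + 1 = 43/20 = 2.15 bits/symbol.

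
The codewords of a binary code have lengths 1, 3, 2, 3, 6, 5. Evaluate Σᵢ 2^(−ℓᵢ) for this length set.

1.046875

With common denominator 2^6 = 64: Σ 2^(−ℓᵢ) = 32/64 + 8/64 + 16/64 + 8/64 + 1/64 + 2/64 = 67/64 = 1.046875.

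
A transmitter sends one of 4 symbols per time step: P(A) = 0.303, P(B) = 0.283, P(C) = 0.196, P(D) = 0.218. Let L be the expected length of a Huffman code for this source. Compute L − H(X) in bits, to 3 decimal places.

0.023 bits

Entropy H = −Σ p log₂ p ≈ 1.9772 bits.
Huffman merges: 49/250+109/500→207/500; 283/1000+303/1000→293/500; 207/500+293/500→1. L = 2 ≈ 2.0000.
L − H = 2.0000 − 1.9772 = 0.023 bits.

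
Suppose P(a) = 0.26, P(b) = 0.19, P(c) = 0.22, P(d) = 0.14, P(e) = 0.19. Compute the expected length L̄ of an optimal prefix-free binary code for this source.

2.33 bits/symbol

Repeatedly combine the two least-probable nodes; the expected code length is the sum of the merged weights.
merge 7/50 + 19/100 → 33/100
merge 19/100 + 11/50 → 41/100
merge 13/50 + 33/100 → 59/100
merge 41/100 + 59/100 → 1
L = 33/100 + 41/100 + 59/100 + 1 = 233/100 = 2.33 bits/symbol.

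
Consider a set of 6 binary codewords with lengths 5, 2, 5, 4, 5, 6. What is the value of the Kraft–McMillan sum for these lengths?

With common denominator 2^6 = 64: Σ 2^(−ℓᵢ) = 2/64 + 16/64 + 2/64 + 4/64 + 2/64 + 1/64 = 27/64 = 0.421875.

0.421875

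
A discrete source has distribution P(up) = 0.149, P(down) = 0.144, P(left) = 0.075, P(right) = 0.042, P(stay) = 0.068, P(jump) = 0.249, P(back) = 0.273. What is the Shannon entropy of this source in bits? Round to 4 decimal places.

2.5587 bits

H = −Σ pᵢ log₂ pᵢ.
−0.149·log₂(0.149) = 0.4092
−0.144·log₂(0.144) = 0.4026
−0.075·log₂(0.075) = 0.2803
−0.042·log₂(0.042) = 0.1921
−0.068·log₂(0.068) = 0.2637
−0.249·log₂(0.249) = 0.4994
−0.273·log₂(0.273) = 0.5113
Sum ≈ 2.5587 → 2.5587 bits.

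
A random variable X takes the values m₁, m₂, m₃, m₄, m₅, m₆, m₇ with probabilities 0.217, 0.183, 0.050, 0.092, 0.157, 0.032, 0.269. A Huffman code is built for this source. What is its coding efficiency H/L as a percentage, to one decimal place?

98.5%

Entropy H = −Σ p log₂ p ≈ 2.5473 bits.
Huffman merges: 4/125+1/20→41/500; 41/500+23/250→87/500; 157/1000+87/500→331/1000; 183/1000+217/1000→2/5; 269/1000+331/1000→3/5; 2/5+3/5→1. L = 2587/1000 ≈ 2.5870.
Efficiency = H/L = 2.5473/2.5870 = 98.5%.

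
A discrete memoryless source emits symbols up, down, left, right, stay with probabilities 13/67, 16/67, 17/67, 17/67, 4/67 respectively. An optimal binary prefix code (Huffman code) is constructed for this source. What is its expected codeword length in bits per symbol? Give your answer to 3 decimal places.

Repeatedly combine the two least-probable nodes; the expected code length is the sum of the merged weights.
merge 4/67 + 13/67 → 17/67
merge 16/67 + 17/67 → 33/67
merge 17/67 + 17/67 → 34/67
merge 33/67 + 34/67 → 1
L = 17/67 + 33/67 + 34/67 + 1 = 151/67 ≈ 2.254 bits/symbol.

2.254 bits/symbol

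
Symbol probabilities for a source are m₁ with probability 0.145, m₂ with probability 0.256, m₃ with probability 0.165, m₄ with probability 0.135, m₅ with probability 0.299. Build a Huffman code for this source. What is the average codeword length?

2.28 bits/symbol

Repeatedly combine the two least-probable nodes; the expected code length is the sum of the merged weights.
merge 27/200 + 29/200 → 7/25
merge 33/200 + 32/125 → 421/1000
merge 7/25 + 299/1000 → 579/1000
merge 421/1000 + 579/1000 → 1
L = 7/25 + 421/1000 + 579/1000 + 1 = 57/25 = 2.28 bits/symbol.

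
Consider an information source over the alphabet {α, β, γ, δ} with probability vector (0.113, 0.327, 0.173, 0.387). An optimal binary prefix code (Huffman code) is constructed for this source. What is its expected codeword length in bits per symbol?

1.899 bits/symbol

Repeatedly combine the two least-probable nodes; the expected code length is the sum of the merged weights.
merge 113/1000 + 173/1000 → 143/500
merge 143/500 + 327/1000 → 613/1000
merge 387/1000 + 613/1000 → 1
L = 143/500 + 613/1000 + 1 = 1899/1000 = 1.899 bits/symbol.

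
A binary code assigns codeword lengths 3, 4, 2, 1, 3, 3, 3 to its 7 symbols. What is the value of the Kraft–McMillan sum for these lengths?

1.3125

With common denominator 2^4 = 16: Σ 2^(−ℓᵢ) = 2/16 + 1/16 + 4/16 + 8/16 + 2/16 + 2/16 + 2/16 = 21/16 = 1.3125.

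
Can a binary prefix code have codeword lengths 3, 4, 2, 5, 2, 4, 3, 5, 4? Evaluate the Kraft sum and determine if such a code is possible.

1; yes

With common denominator 2^5 = 32: Σ 2^(−ℓᵢ) = 4/32 + 2/32 + 8/32 + 1/32 + 8/32 + 2/32 + 4/32 + 1/32 + 2/32 = 32/32 = 1.
Kraft's inequality requires Σ ≤ 1; here Σ = 1 ≤ 1, so such a prefix code exists.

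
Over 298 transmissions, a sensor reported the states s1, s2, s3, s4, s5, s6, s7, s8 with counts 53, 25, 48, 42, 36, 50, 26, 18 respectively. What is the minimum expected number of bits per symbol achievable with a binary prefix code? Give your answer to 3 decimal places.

2.966 bits/symbol

Probabilities are the counts divided by 298.
Repeatedly combine the two least-probable nodes; the expected code length is the sum of the merged weights.
merge 9/149 + 25/298 → 43/298
merge 13/149 + 18/149 → 31/149
merge 21/149 + 43/298 → 85/298
merge 24/149 + 25/149 → 49/149
merge 53/298 + 31/149 → 115/298
merge 85/298 + 49/149 → 183/298
merge 115/298 + 183/298 → 1
L = 43/298 + 31/149 + 85/298 + 49/149 + 115/298 + 183/298 + 1 = 442/149 ≈ 2.966 bits/symbol.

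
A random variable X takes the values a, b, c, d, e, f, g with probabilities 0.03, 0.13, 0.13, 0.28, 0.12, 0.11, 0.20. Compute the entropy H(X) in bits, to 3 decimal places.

2.613 bits

H = −Σ pᵢ log₂ pᵢ.
−0.03·log₂(0.03) = 0.1518
−0.13·log₂(0.13) = 0.3826
−0.13·log₂(0.13) = 0.3826
−0.28·log₂(0.28) = 0.5142
−0.12·log₂(0.12) = 0.3671
−0.11·log₂(0.11) = 0.3503
−0.20·log₂(0.20) = 0.4644
Sum ≈ 2.6130 → 2.613 bits.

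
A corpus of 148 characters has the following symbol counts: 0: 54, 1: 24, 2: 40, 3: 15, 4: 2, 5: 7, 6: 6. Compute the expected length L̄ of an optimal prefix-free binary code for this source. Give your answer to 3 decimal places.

Probabilities are the counts divided by 148.
Repeatedly combine the two least-probable nodes; the expected code length is the sum of the merged weights.
merge 1/74 + 3/74 → 2/37
merge 7/148 + 2/37 → 15/148
merge 15/148 + 15/148 → 15/74
merge 6/37 + 15/74 → 27/74
merge 10/37 + 27/74 → 47/74
merge 27/74 + 47/74 → 1
L = 2/37 + 15/148 + 15/74 + 27/74 + 47/74 + 1 = 349/148 ≈ 2.358 bits/symbol.

2.358 bits/symbol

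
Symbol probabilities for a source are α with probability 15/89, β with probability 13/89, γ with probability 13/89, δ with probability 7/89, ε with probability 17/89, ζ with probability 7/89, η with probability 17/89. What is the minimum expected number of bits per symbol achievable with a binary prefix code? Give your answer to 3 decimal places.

2.775 bits/symbol

Repeatedly combine the two least-probable nodes; the expected code length is the sum of the merged weights.
merge 7/89 + 7/89 → 14/89
merge 13/89 + 13/89 → 26/89
merge 14/89 + 15/89 → 29/89
merge 17/89 + 17/89 → 34/89
merge 26/89 + 29/89 → 55/89
merge 34/89 + 55/89 → 1
L = 14/89 + 26/89 + 29/89 + 34/89 + 55/89 + 1 = 247/89 ≈ 2.775 bits/symbol.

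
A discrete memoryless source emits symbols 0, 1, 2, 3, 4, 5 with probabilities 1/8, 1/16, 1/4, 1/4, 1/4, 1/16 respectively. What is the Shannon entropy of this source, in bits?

2.375 bits

Each probability is a power of 1/2, so log₂(1/p) is an integer.
H = Σ p·log₂(1/p) = 1/8·3 + 1/16·4 + 1/4·2 + 1/4·2 + 1/4·2 + 1/16·4 = 2.375 bits.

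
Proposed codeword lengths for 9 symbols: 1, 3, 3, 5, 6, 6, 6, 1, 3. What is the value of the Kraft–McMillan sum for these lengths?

1.453125

With common denominator 2^6 = 64: Σ 2^(−ℓᵢ) = 32/64 + 8/64 + 8/64 + 2/64 + 1/64 + 1/64 + 1/64 + 32/64 + 8/64 = 93/64 = 1.453125.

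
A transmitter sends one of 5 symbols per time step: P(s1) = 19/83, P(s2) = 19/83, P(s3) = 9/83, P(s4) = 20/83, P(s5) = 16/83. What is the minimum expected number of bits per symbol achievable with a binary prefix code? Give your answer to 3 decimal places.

Repeatedly combine the two least-probable nodes; the expected code length is the sum of the merged weights.
merge 9/83 + 16/83 → 25/83
merge 19/83 + 19/83 → 38/83
merge 20/83 + 25/83 → 45/83
merge 38/83 + 45/83 → 1
L = 25/83 + 38/83 + 45/83 + 1 = 191/83 ≈ 2.301 bits/symbol.

2.301 bits/symbol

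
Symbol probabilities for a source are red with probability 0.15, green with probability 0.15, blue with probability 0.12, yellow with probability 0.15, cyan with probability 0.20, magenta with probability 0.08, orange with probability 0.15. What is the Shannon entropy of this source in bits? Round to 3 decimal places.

H = −Σ pᵢ log₂ pᵢ.
−0.15·log₂(0.15) = 0.4105
−0.15·log₂(0.15) = 0.4105
−0.12·log₂(0.12) = 0.3671
−0.15·log₂(0.15) = 0.4105
−0.20·log₂(0.20) = 0.4644
−0.08·log₂(0.08) = 0.2915
−0.15·log₂(0.15) = 0.4105
Sum ≈ 2.7651 → 2.765 bits.

2.765 bits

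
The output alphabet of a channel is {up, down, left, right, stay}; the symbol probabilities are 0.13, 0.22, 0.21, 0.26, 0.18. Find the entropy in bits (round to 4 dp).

H = −Σ pᵢ log₂ pᵢ.
−0.13·log₂(0.13) = 0.3826
−0.22·log₂(0.22) = 0.4806
−0.21·log₂(0.21) = 0.4728
−0.26·log₂(0.26) = 0.5053
−0.18·log₂(0.18) = 0.4453
Sum ≈ 2.2866 → 2.2866 bits.

2.2866 bits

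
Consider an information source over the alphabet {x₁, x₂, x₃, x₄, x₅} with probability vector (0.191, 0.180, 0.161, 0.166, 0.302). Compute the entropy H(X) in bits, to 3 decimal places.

2.277 bits

H = −Σ pᵢ log₂ pᵢ.
−0.191·log₂(0.191) = 0.4562
−0.180·log₂(0.180) = 0.4453
−0.161·log₂(0.161) = 0.4242
−0.166·log₂(0.166) = 0.4301
−0.302·log₂(0.302) = 0.5217
Sum ≈ 2.2774 → 2.277 bits.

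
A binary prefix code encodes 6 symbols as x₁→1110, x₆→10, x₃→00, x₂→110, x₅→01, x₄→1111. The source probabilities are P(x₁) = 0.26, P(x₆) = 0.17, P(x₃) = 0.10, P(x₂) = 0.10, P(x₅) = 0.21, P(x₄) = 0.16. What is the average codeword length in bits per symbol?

2.94 bits/symbol

L̄ = Σ pᵢ·ℓᵢ = 0.26·4 + 0.17·2 + 0.10·2 + 0.10·3 + 0.21·2 + 0.16·4 = 2.94 bits/symbol.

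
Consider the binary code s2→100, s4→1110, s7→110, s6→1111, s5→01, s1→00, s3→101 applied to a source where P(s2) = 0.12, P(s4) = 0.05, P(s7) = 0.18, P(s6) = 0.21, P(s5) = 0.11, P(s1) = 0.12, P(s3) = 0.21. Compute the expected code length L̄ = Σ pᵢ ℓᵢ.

3.03 bits/symbol

L̄ = Σ pᵢ·ℓᵢ = 0.12·3 + 0.05·4 + 0.18·3 + 0.21·4 + 0.11·2 + 0.12·2 + 0.21·3 = 3.03 bits/symbol.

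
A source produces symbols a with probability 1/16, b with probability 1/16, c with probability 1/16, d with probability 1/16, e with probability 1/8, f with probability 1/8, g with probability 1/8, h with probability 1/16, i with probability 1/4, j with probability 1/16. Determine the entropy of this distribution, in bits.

3.125 bits

Each probability is a power of 1/2, so log₂(1/p) is an integer.
H = Σ p·log₂(1/p) = 1/16·4 + 1/16·4 + 1/16·4 + 1/16·4 + 1/8·3 + 1/8·3 + 1/8·3 + 1/16·4 + 1/4·2 + 1/16·4 = 3.125 bits.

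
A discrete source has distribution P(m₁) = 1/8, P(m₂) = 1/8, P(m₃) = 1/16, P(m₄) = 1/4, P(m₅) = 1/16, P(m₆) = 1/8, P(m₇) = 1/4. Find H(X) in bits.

Each probability is a power of 1/2, so log₂(1/p) is an integer.
H = Σ p·log₂(1/p) = 1/8·3 + 1/8·3 + 1/16·4 + 1/4·2 + 1/16·4 + 1/8·3 + 1/4·2 = 2.625 bits.

2.625 bits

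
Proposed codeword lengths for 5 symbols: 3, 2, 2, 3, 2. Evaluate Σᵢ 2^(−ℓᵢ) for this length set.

1

With common denominator 2^3 = 8: Σ 2^(−ℓᵢ) = 1/8 + 2/8 + 2/8 + 1/8 + 2/8 = 8/8 = 1.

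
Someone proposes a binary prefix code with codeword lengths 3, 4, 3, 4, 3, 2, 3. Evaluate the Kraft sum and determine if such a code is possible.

With common denominator 2^4 = 16: Σ 2^(−ℓᵢ) = 2/16 + 1/16 + 2/16 + 1/16 + 2/16 + 4/16 + 2/16 = 14/16 = 0.875.
Kraft's inequality requires Σ ≤ 1; here Σ = 0.875 ≤ 1, so such a prefix code exists.

0.875; yes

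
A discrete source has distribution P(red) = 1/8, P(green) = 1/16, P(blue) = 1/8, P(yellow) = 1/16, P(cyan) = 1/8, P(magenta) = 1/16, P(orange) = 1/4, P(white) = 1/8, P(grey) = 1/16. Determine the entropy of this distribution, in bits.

Each probability is a power of 1/2, so log₂(1/p) is an integer.
H = Σ p·log₂(1/p) = 1/8·3 + 1/16·4 + 1/8·3 + 1/16·4 + 1/8·3 + 1/16·4 + 1/4·2 + 1/8·3 + 1/16·4 = 3 bits.

3 bits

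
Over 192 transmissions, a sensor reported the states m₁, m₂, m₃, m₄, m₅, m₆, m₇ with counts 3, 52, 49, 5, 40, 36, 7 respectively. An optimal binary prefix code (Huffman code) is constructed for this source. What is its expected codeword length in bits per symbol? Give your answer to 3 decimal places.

Probabilities are the counts divided by 192.
Repeatedly combine the two least-probable nodes; the expected code length is the sum of the merged weights.
merge 1/64 + 5/192 → 1/24
merge 7/192 + 1/24 → 5/64
merge 5/64 + 3/16 → 17/64
merge 5/24 + 49/192 → 89/192
merge 17/64 + 13/48 → 103/192
merge 89/192 + 103/192 → 1
L = 1/24 + 5/64 + 17/64 + 89/192 + 103/192 + 1 = 229/96 ≈ 2.385 bits/symbol.

2.385 bits/symbol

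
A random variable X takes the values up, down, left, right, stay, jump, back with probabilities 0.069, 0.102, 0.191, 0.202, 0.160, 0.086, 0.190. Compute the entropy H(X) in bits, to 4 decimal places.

H = −Σ pᵢ log₂ pᵢ.
−0.069·log₂(0.069) = 0.2662
−0.102·log₂(0.102) = 0.3359
−0.191·log₂(0.191) = 0.4562
−0.202·log₂(0.202) = 0.4661
−0.160·log₂(0.160) = 0.4230
−0.086·log₂(0.086) = 0.3044
−0.190·log₂(0.190) = 0.4552
Sum ≈ 2.7070 → 2.7070 bits.

2.7070 bits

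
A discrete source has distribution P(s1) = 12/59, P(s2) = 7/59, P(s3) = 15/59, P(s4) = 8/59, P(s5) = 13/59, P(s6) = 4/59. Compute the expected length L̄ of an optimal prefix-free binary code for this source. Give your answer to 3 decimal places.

2.508 bits/symbol

Repeatedly combine the two least-probable nodes; the expected code length is the sum of the merged weights.
merge 4/59 + 7/59 → 11/59
merge 8/59 + 11/59 → 19/59
merge 12/59 + 13/59 → 25/59
merge 15/59 + 19/59 → 34/59
merge 25/59 + 34/59 → 1
L = 11/59 + 19/59 + 25/59 + 34/59 + 1 = 148/59 ≈ 2.508 bits/symbol.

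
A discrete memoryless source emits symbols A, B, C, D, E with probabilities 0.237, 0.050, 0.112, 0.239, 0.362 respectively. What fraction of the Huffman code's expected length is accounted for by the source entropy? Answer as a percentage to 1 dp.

Entropy H = −Σ p log₂ p ≈ 2.0863 bits.
Huffman merges: 1/20+14/125→81/500; 81/500+237/1000→399/1000; 239/1000+181/500→601/1000; 399/1000+601/1000→1. L = 1081/500 ≈ 2.1620.
Efficiency = H/L = 2.0863/2.1620 = 96.5%.

96.5%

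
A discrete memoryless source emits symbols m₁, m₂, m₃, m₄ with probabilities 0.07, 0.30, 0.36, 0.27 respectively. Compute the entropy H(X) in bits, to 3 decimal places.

1.830 bits

H = −Σ pᵢ log₂ pᵢ.
−0.07·log₂(0.07) = 0.2686
−0.30·log₂(0.30) = 0.5211
−0.36·log₂(0.36) = 0.5306
−0.27·log₂(0.27) = 0.5100
Sum ≈ 1.8303 → 1.830 bits.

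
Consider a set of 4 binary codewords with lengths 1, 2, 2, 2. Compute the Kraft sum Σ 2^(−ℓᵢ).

1.25

With common denominator 2^2 = 4: Σ 2^(−ℓᵢ) = 2/4 + 1/4 + 1/4 + 1/4 = 5/4 = 1.25.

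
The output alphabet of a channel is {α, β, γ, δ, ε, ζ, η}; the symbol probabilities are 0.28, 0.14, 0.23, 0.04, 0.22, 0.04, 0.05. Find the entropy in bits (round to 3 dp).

H = −Σ pᵢ log₂ pᵢ.
−0.28·log₂(0.28) = 0.5142
−0.14·log₂(0.14) = 0.3971
−0.23·log₂(0.23) = 0.4877
−0.04·log₂(0.04) = 0.1858
−0.22·log₂(0.22) = 0.4806
−0.04·log₂(0.04) = 0.1858
−0.05·log₂(0.05) = 0.2161
Sum ≈ 2.4672 → 2.467 bits.

2.467 bits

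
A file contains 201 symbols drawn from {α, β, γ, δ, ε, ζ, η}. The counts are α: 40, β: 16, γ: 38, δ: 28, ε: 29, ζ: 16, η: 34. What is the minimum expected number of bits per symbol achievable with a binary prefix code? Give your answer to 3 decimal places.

Probabilities are the counts divided by 201.
Repeatedly combine the two least-probable nodes; the expected code length is the sum of the merged weights.
merge 16/201 + 16/201 → 32/201
merge 28/201 + 29/201 → 19/67
merge 32/201 + 34/201 → 22/67
merge 38/201 + 40/201 → 26/67
merge 19/67 + 22/67 → 41/67
merge 26/67 + 41/67 → 1
L = 32/201 + 19/67 + 22/67 + 26/67 + 41/67 + 1 = 557/201 ≈ 2.771 bits/symbol.

2.771 bits/symbol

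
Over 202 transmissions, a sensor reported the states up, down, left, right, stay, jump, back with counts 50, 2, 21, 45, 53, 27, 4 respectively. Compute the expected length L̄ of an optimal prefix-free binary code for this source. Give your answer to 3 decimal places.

Probabilities are the counts divided by 202.
Repeatedly combine the two least-probable nodes; the expected code length is the sum of the merged weights.
merge 1/101 + 2/101 → 3/101
merge 3/101 + 21/202 → 27/202
merge 27/202 + 27/202 → 27/101
merge 45/202 + 25/101 → 95/202
merge 53/202 + 27/101 → 107/202
merge 95/202 + 107/202 → 1
L = 3/101 + 27/202 + 27/101 + 95/202 + 107/202 + 1 = 491/202 ≈ 2.431 bits/symbol.

2.431 bits/symbol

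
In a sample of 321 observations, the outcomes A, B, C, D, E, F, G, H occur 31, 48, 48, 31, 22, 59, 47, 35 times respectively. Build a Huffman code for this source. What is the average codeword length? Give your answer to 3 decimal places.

2.981 bits/symbol

Probabilities are the counts divided by 321.
Repeatedly combine the two least-probable nodes; the expected code length is the sum of the merged weights.
merge 22/321 + 31/321 → 53/321
merge 31/321 + 35/321 → 22/107
merge 47/321 + 16/107 → 95/321
merge 16/107 + 53/321 → 101/321
merge 59/321 + 22/107 → 125/321
merge 95/321 + 101/321 → 196/321
merge 125/321 + 196/321 → 1
L = 53/321 + 22/107 + 95/321 + 101/321 + 125/321 + 196/321 + 1 = 319/107 ≈ 2.981 bits/symbol.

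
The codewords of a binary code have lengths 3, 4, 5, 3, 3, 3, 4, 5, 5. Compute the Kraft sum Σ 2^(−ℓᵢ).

0.71875

With common denominator 2^5 = 32: Σ 2^(−ℓᵢ) = 4/32 + 2/32 + 1/32 + 4/32 + 4/32 + 4/32 + 2/32 + 1/32 + 1/32 = 23/32 = 0.71875.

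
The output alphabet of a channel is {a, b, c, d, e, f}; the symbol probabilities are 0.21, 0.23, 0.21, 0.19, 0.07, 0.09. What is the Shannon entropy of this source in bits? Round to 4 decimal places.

2.4697 bits

H = −Σ pᵢ log₂ pᵢ.
−0.21·log₂(0.21) = 0.4728
−0.23·log₂(0.23) = 0.4877
−0.21·log₂(0.21) = 0.4728
−0.19·log₂(0.19) = 0.4552
−0.07·log₂(0.07) = 0.2686
−0.09·log₂(0.09) = 0.3127
Sum ≈ 2.4697 → 2.4697 bits.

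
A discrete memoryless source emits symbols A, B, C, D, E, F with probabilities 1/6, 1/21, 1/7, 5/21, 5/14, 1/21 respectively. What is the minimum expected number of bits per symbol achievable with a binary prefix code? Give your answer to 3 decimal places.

Repeatedly combine the two least-probable nodes; the expected code length is the sum of the merged weights.
merge 1/21 + 1/21 → 2/21
merge 2/21 + 1/7 → 5/21
merge 1/6 + 5/21 → 17/42
merge 5/21 + 5/14 → 25/42
merge 17/42 + 25/42 → 1
L = 2/21 + 5/21 + 17/42 + 25/42 + 1 = 7/3 ≈ 2.333 bits/symbol.

2.333 bits/symbol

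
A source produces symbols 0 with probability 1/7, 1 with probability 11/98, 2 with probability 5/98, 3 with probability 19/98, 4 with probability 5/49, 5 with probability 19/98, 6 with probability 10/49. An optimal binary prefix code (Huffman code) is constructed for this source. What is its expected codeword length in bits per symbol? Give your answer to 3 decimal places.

2.755 bits/symbol

Repeatedly combine the two least-probable nodes; the expected code length is the sum of the merged weights.
merge 5/98 + 5/49 → 15/98
merge 11/98 + 1/7 → 25/98
merge 15/98 + 19/98 → 17/49
merge 19/98 + 10/49 → 39/98
merge 25/98 + 17/49 → 59/98
merge 39/98 + 59/98 → 1
L = 15/98 + 25/98 + 17/49 + 39/98 + 59/98 + 1 = 135/49 ≈ 2.755 bits/symbol.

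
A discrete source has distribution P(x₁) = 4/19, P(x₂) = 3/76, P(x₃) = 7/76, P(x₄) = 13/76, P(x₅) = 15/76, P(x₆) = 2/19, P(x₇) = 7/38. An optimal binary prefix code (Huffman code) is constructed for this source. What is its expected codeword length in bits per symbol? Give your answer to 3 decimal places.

Repeatedly combine the two least-probable nodes; the expected code length is the sum of the merged weights.
merge 3/76 + 7/76 → 5/38
merge 2/19 + 5/38 → 9/38
merge 13/76 + 7/38 → 27/76
merge 15/76 + 4/19 → 31/76
merge 9/38 + 27/76 → 45/76
merge 31/76 + 45/76 → 1
L = 5/38 + 9/38 + 27/76 + 31/76 + 45/76 + 1 = 207/76 ≈ 2.724 bits/symbol.

2.724 bits/symbol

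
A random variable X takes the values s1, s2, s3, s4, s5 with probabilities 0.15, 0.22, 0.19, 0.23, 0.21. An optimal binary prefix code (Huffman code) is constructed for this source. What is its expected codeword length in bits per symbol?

2.34 bits/symbol

Repeatedly combine the two least-probable nodes; the expected code length is the sum of the merged weights.
merge 3/20 + 19/100 → 17/50
merge 21/100 + 11/50 → 43/100
merge 23/100 + 17/50 → 57/100
merge 43/100 + 57/100 → 1
L = 17/50 + 43/100 + 57/100 + 1 = 117/50 = 2.34 bits/symbol.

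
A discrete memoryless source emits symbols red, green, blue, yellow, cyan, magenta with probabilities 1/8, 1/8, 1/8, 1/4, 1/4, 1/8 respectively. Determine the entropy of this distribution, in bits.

Each probability is a power of 1/2, so log₂(1/p) is an integer.
H = Σ p·log₂(1/p) = 1/8·3 + 1/8·3 + 1/8·3 + 1/4·2 + 1/4·2 + 1/8·3 = 2.5 bits.

2.5 bits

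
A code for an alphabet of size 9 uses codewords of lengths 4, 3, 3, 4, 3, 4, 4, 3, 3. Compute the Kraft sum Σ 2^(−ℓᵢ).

With common denominator 2^4 = 16: Σ 2^(−ℓᵢ) = 1/16 + 2/16 + 2/16 + 1/16 + 2/16 + 1/16 + 1/16 + 2/16 + 2/16 = 14/16 = 0.875.

0.875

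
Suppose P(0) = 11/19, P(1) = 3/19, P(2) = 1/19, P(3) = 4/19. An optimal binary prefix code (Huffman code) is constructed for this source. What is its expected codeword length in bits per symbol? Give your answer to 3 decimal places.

Repeatedly combine the two least-probable nodes; the expected code length is the sum of the merged weights.
merge 1/19 + 3/19 → 4/19
merge 4/19 + 4/19 → 8/19
merge 8/19 + 11/19 → 1
L = 4/19 + 8/19 + 1 = 31/19 ≈ 1.632 bits/symbol.

1.632 bits/symbol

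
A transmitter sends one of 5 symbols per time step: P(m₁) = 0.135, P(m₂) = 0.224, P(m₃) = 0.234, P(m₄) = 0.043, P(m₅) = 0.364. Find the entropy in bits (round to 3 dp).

H = −Σ pᵢ log₂ pᵢ.
−0.135·log₂(0.135) = 0.3900
−0.224·log₂(0.224) = 0.4835
−0.234·log₂(0.234) = 0.4903
−0.043·log₂(0.043) = 0.1952
−0.364·log₂(0.364) = 0.5307
Sum ≈ 2.0897 → 2.090 bits.

2.090 bits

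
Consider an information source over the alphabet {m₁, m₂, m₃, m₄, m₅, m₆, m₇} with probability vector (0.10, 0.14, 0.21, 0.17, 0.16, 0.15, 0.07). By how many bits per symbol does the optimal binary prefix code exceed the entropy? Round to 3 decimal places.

Entropy H = −Σ p log₂ p ≈ 2.7388 bits.
Huffman merges: 7/100+1/10→17/100; 7/50+3/20→29/100; 4/25+17/100→33/100; 17/100+21/100→19/50; 29/100+33/100→31/50; 19/50+31/50→1. L = 279/100 ≈ 2.7900.
L − H = 2.7900 − 2.7388 = 0.051 bits.

0.051 bits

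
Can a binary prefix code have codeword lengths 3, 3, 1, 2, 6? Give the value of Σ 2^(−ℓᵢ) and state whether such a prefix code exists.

1.015625; no

With common denominator 2^6 = 64: Σ 2^(−ℓᵢ) = 8/64 + 8/64 + 32/64 + 16/64 + 1/64 = 65/64 = 1.015625.
Kraft's inequality requires Σ ≤ 1; here Σ = 1.015625 > 1, so no such prefix code exists.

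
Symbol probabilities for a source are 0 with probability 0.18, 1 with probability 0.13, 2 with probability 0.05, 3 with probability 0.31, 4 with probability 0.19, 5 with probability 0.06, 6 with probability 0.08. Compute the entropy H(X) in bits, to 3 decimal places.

H = −Σ pᵢ log₂ pᵢ.
−0.18·log₂(0.18) = 0.4453
−0.13·log₂(0.13) = 0.3826
−0.05·log₂(0.05) = 0.2161
−0.31·log₂(0.31) = 0.5238
−0.19·log₂(0.19) = 0.4552
−0.06·log₂(0.06) = 0.2435
−0.08·log₂(0.08) = 0.2915
Sum ≈ 2.5581 → 2.558 bits.

2.558 bits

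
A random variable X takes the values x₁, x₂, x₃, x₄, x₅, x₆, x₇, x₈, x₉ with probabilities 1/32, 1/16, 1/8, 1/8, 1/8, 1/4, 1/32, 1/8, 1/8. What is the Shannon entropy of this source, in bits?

2.9375 bits

Each probability is a power of 1/2, so log₂(1/p) is an integer.
H = Σ p·log₂(1/p) = 1/32·5 + 1/16·4 + 1/8·3 + 1/8·3 + 1/8·3 + 1/4·2 + 1/32·5 + 1/8·3 + 1/8·3 = 2.9375 bits.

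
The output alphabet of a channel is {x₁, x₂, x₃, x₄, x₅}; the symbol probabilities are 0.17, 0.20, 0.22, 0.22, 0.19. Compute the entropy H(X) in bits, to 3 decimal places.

2.315 bits

H = −Σ pᵢ log₂ pᵢ.
−0.17·log₂(0.17) = 0.4346
−0.20·log₂(0.20) = 0.4644
−0.22·log₂(0.22) = 0.4806
−0.22·log₂(0.22) = 0.4806
−0.19·log₂(0.19) = 0.4552
Sum ≈ 2.3153 → 2.315 bits.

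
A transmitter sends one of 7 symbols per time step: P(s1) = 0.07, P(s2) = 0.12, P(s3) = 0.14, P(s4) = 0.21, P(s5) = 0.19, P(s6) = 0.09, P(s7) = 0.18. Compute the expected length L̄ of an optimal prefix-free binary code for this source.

Repeatedly combine the two least-probable nodes; the expected code length is the sum of the merged weights.
merge 7/100 + 9/100 → 4/25
merge 3/25 + 7/50 → 13/50
merge 4/25 + 9/50 → 17/50
merge 19/100 + 21/100 → 2/5
merge 13/50 + 17/50 → 3/5
merge 2/5 + 3/5 → 1
L = 4/25 + 13/50 + 17/50 + 2/5 + 3/5 + 1 = 69/25 = 2.76 bits/symbol.

2.76 bits/symbol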